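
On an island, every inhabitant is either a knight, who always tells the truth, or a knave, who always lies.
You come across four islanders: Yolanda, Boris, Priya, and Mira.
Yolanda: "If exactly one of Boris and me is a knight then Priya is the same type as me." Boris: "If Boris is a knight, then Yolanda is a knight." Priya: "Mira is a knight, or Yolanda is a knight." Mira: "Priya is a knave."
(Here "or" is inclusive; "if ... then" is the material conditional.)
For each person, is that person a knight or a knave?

Yolanda is a knight, and the claim "if exactly one of Boris and me is a knight then Priya is the same type as me" is indeed True.
Since Boris is a knight, "if Boris is a knight, then Yolanda is a knight" needs to be True, which holds.
Priya is a knight, and the claim "Mira is a knight, or Yolanda is a knight" is indeed True.
As a knave, Mira's statement "Priya is a knave" should be false; it is.

Yolanda is a knight, Boris is a knight, Priya is a knight, and Mira is a knave.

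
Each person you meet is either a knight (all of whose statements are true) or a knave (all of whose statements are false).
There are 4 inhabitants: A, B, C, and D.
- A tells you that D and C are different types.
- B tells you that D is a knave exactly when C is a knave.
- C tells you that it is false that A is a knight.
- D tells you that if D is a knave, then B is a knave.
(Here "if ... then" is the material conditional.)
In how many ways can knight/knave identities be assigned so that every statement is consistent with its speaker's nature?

2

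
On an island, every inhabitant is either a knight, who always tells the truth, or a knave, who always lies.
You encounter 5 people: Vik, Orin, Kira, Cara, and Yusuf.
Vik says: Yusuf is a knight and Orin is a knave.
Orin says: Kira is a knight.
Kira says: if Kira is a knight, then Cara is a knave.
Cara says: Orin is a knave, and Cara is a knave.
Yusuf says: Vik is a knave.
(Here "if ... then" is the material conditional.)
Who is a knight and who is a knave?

Vik is a knave, Orin is a knight, Kira is a knight, Cara is a knave, and Yusuf is a knight.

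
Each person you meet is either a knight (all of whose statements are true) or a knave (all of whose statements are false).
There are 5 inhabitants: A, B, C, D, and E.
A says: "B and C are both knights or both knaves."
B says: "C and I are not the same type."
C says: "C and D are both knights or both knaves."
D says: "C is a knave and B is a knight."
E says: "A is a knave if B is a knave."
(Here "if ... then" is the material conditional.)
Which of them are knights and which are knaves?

Suppose A is a knight. Then A's statement "B and C are both knights or both knaves" would have to be true. Checking the 16 ways to assign the others, none is consistent with every speaker.
(For instance, with B=knight, C=knave, D=knight, E=knight, A's claim "B and C are both knights or both knaves" comes out false where it would need to be true.)
So A must be a knave, making "B and C are both knights or both knaves" false. Taking A=knave, B=knight, C=knave, D=knight, E=knight, each remaining statement checks out:
  B (knight): "C and I are not the same type" — true. ✓
  C (knave): "C and D are both knights or both knaves" — false. ✓
  D (knight): "C is a knave and B is a knight" — true. ✓
  E (knight): "A is a knave if B is a knave" — true. ✓
This is the unique consistent assignment.

A is a knave, B is a knight, C is a knave, D is a knight, and E is a knight.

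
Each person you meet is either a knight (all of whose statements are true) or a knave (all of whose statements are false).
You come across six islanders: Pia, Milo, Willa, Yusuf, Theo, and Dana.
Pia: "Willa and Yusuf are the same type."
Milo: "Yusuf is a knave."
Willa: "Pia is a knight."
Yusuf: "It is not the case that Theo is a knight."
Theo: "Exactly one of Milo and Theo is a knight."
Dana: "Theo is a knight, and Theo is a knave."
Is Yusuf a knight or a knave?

Consistent assignments: {Pia=knight, Milo=knave, Willa=knight, Yusuf=knight, Theo=knave, Dana=knave}; {Pia=knave, Milo=knave, Willa=knave, Yusuf=knight, Theo=knave, Dana=knave}
In every consistent assignment, Yusuf is a knight.

Yusuf is a knight.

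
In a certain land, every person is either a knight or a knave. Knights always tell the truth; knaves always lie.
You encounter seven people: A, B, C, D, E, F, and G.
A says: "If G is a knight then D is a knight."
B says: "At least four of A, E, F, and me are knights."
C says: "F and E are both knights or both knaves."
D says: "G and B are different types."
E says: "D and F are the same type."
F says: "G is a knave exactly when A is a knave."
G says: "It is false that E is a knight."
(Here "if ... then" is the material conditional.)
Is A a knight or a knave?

A is a knight.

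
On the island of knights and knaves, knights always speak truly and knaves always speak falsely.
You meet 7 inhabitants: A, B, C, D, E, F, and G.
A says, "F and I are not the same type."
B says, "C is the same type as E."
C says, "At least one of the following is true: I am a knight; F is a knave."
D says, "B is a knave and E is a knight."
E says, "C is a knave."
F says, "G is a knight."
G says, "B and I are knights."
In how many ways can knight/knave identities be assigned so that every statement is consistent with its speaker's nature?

Consistent assignments:
  A=knight, B=knave, C=knight, D=knave, E=knave, F=knave, G=knave
  A=knave, B=knave, C=knight, D=knave, E=knave, F=knave, G=knave

2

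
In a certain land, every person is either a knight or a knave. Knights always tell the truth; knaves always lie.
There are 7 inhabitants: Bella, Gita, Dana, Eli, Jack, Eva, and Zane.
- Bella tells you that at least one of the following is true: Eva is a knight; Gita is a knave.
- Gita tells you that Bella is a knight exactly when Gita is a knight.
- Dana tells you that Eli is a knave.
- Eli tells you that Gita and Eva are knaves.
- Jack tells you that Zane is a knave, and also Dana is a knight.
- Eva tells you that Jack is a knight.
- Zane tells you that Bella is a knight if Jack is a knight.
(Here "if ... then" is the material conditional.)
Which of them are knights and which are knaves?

Bella is a knight, Gita is a knave, Dana is a knave, Eli is a knight, Jack is a knave, Eva is a knave, and Zane is a knight.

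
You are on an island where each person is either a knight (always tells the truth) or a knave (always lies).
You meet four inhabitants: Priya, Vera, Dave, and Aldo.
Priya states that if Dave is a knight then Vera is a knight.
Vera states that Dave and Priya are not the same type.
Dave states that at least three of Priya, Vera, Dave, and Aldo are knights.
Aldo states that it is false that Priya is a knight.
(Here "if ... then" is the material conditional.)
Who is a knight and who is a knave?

Priya is a knight, Vera is a knight, Dave is a knave, and Aldo is a knave.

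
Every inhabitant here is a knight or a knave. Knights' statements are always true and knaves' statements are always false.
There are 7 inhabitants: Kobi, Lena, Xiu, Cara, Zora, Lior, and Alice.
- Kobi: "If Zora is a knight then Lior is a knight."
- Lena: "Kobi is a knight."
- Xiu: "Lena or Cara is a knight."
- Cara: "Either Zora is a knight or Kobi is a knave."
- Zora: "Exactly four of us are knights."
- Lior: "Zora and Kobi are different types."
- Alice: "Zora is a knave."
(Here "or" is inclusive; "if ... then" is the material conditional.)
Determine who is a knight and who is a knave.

Kobi is a knight, Lena is a knight, Xiu is a knight, Cara is a knave, Zora is a knave, Lior is a knight, and Alice is a knight.

Kobi is a knight, so "if Zora is a knight then Lior is a knight" must be true — and it is.
Lena is a knight; "Kobi is a knight" is true, as required.
Xiu (knight): "Lena or Cara is a knight" — true. ✓
Since Cara is a knave, "either Zora is a knight or Kobi is a knave" needs to be False, which holds.
Zora is a knave; "exactly four of us are knights" is False, as required.
As a knight, Lior's statement "Zora and Kobi are different types" should be true; it is.
Alice is a knight; "Zora is a knave" is true, as required.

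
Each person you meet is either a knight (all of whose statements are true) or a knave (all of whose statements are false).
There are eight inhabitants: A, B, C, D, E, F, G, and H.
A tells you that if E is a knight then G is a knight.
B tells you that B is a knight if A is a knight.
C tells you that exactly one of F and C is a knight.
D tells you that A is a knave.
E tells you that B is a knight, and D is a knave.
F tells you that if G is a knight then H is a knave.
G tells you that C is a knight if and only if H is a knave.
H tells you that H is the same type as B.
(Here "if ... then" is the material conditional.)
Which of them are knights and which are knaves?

A is a knight, B is a knight, C is a knave, D is a knave, E is a knight, F is a knave, G is a knight, and H is a knight.

Since A is a knight, "if E is a knight then G is a knight" needs to be true, which holds.
B (knight): "B is a knight if A is a knight" — true. ✓
C is a knave, and the claim "exactly one of F and C is a knight" is indeed False.
D is a knave, so "A is a knave" must be False — and it is.
E is a knight; "B is a knight, and D is a knave" is true, as required.
F is a knave, and the claim "if G is a knight then H is a knave" is indeed False.
G (knight): "C is a knight if and only if H is a knave" — true. ✓
H is a knight, so "H is the same type as B" must be true — and it is.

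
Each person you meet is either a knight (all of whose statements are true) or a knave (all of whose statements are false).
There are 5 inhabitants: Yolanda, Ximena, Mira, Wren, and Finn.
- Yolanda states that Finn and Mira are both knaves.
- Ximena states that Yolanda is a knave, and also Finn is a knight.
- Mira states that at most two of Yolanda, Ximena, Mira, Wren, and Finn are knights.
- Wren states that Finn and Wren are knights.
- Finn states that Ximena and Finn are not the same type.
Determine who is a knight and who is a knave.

Yolanda is a knave; "Finn and Mira are both knaves" is False, as required.
Ximena is a knave, and the claim "Yolanda is a knave, and also Finn is a knight" is indeed False.
Mira is a knight, so "at most two of Yolanda, Ximena, Mira, Wren, and Finn are knights" must be True — and it is.
Since Wren is a knave, "Finn and Wren are knights" needs to be False, which holds.
Since Finn is a knave, "Ximena and Finn are not the same type" needs to be False, which holds.

Yolanda is a knave, Ximena is a knave, Mira is a knight, Wren is a knave, and Finn is a knave.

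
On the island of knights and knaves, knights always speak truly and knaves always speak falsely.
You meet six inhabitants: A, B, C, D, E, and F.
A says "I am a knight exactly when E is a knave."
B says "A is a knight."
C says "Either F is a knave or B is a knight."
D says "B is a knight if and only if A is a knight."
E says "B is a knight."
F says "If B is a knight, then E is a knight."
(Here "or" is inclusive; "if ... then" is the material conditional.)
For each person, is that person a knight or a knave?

A (knave): "I am a knight exactly when E is a knave" — false. ✓
Since B is a knave, "A is a knight" needs to be false, which holds.
C is a knave; "either F is a knave or B is a knight" is false, as required.
D is a knight; "B is a knight if and only if A is a knight" is True, as required.
As a knave, E's statement "B is a knight" should be false; it is.
F (knight): "if B is a knight, then E is a knight" — True. ✓

Knights: D and F. Knaves: A, B, C, and E.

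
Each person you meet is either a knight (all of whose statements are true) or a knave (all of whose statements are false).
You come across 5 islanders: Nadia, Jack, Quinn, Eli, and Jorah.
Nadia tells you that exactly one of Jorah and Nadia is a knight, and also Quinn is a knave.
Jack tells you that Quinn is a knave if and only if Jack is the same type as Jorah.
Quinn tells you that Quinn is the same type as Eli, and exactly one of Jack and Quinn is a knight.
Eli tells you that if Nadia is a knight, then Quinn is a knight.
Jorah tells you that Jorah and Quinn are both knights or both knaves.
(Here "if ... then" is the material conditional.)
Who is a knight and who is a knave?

Knights: Quinn and Eli. Knaves: Nadia, Jack, and Jorah.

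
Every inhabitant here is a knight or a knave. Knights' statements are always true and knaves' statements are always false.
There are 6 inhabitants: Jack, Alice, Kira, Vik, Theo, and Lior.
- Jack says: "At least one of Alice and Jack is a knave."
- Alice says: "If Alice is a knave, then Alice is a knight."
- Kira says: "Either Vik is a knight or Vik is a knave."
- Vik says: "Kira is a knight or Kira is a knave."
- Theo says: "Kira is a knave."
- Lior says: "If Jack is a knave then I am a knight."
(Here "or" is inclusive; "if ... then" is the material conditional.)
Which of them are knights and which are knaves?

Jack is a knight, so "at least one of Alice and Jack is a knave" must be True — and it is.
Alice is a knave, so "if Alice is a knave, then Alice is a knight" must be false — and it is.
Kira is a knight, so "either Vik is a knight or Vik is a knave" must be True — and it is.
Vik (knight): "Kira is a knight or Kira is a knave" — True. ✓
As a knave, Theo's statement "Kira is a knave" should be false; it is.
Lior is a knight, so "if Jack is a knave then I am a knight" must be True — and it is.

Jack is a knight, Alice is a knave, Kira is a knight, Vik is a knight, Theo is a knave, and Lior is a knight.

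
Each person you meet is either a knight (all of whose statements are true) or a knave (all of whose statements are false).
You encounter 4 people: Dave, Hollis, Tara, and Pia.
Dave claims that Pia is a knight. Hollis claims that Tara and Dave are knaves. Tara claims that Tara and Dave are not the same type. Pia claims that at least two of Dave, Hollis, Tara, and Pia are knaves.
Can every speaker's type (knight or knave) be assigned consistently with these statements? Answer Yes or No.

Checking all 16 assignments, each has at least one speaker whose statement's truth value contradicts their type.

No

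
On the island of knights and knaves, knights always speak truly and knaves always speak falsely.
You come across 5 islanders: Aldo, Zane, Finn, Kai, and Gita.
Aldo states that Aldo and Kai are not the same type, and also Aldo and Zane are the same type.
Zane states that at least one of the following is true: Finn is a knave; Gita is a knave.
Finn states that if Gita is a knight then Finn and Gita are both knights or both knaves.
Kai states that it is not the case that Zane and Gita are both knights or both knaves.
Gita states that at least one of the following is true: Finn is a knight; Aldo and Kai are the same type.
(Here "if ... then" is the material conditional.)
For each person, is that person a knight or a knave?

Knights: Zane and Gita. Knaves: Aldo, Finn, and Kai.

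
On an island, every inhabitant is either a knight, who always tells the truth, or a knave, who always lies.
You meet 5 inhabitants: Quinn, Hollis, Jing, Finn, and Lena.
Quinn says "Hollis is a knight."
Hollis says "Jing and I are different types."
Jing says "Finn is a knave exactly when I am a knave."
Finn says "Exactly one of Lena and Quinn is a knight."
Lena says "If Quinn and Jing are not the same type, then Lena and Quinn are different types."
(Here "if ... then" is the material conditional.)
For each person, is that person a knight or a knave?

Quinn is a knave; "Hollis is a knight" is False, as required.
Hollis is a knave, so "Jing and I are different types" must be False — and it is.
Jing is a knave; "Finn is a knave exactly when I am a knave" is False, as required.
Finn is a knight, so "exactly one of Lena and Quinn is a knight" must be True — and it is.
As a knight, Lena's statement "if Quinn and Jing are not the same type, then Lena and Quinn are different types" should be True; it is.

Quinn is a knave, Hollis is a knave, Jing is a knave, Finn is a knight, and Lena is a knight.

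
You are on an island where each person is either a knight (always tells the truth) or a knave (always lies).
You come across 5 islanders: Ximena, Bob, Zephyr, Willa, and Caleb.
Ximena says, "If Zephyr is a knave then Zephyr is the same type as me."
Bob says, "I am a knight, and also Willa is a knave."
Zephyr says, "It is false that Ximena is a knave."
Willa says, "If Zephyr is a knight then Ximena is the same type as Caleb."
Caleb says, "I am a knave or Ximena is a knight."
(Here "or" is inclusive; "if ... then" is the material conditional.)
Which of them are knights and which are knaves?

Since Ximena is a knight, "if Zephyr is a knave then Zephyr is the same type as me" needs to be True, which holds.
Since Bob is a knave, "I am a knight, and also Willa is a knave" needs to be false, which holds.
Zephyr is a knight; "it is false that Ximena is a knave" is True, as required.
Since Willa is a knight, "if Zephyr is a knight then Ximena is the same type as Caleb" needs to be True, which holds.
Caleb is a knight, and the claim "I am a knave or Ximena is a knight" is indeed True.

Knights: Ximena, Zephyr, Willa, and Caleb. Knaves: Bob.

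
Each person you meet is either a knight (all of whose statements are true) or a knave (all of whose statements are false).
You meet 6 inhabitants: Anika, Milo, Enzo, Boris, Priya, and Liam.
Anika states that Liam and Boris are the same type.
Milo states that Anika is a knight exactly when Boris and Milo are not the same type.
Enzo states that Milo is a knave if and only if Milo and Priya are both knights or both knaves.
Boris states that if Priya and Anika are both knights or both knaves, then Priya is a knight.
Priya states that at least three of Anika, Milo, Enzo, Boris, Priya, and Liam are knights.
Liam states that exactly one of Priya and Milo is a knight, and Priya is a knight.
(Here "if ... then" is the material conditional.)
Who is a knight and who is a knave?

Anika is a knave, Milo is a knight, Enzo is a knave, Boris is a knight, Priya is a knight, and Liam is a knave.

Anika (knave): "Liam and Boris are the same type" — False. ✓
Milo is a knight, so "Anika is a knight exactly when Boris and Milo are not the same type" must be true — and it is.
As a knave, Enzo's statement "Milo is a knave if and only if Milo and Priya are both knights or both knaves" should be False; it is.
Boris is a knight, and the claim "if Priya and Anika are both knights or both knaves, then Priya is a knight" is indeed true.
Priya is a knight; "at least three of Anika, Milo, Enzo, Boris, Priya, and Liam are knights" is true, as required.
Liam is a knave, so "exactly one of Priya and Milo is a knight, and Priya is a knight" must be False — and it is.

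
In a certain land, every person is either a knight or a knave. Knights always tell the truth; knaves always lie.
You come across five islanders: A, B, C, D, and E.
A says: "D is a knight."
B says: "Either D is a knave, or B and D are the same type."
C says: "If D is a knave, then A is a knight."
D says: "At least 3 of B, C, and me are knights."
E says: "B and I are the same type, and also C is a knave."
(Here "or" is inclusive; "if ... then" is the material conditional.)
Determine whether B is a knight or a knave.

B is a knight.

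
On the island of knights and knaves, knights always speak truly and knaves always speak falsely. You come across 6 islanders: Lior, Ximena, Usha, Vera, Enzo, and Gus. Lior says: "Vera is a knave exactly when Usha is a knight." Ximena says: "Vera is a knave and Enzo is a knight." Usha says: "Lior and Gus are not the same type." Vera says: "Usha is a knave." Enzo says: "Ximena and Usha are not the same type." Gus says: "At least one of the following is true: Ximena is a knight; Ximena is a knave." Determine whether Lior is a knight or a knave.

Consistent assignments: {Lior=knight, Ximena=knave, Usha=knave, Vera=knight, Enzo=knave, Gus=knight}
In every consistent assignment, Lior is a knight.

Lior is a knight.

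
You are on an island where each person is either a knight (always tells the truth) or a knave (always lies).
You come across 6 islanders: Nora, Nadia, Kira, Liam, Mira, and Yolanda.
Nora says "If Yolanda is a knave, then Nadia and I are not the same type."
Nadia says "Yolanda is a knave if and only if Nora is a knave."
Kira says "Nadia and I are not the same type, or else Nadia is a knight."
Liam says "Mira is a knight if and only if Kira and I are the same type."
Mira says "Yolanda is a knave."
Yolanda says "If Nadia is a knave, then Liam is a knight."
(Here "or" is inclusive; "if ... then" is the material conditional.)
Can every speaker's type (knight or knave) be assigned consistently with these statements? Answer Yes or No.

One consistent assignment: Nora=knight, Nadia=knave, Kira=knight, Liam=knave, Mira=knight, Yolanda=knave.

Yes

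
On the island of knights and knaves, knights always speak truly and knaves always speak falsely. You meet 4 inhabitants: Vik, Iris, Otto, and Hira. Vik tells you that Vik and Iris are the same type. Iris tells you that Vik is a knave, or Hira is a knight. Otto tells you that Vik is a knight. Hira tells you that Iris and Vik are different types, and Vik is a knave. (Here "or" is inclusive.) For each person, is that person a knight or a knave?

Knights: Iris and Hira. Knaves: Vik and Otto.

Since Vik is a knave, "Vik and Iris are the same type" needs to be false, which holds.
Iris is a knight; "Vik is a knave, or Hira is a knight" is true, as required.
As a knave, Otto's statement "Vik is a knight" should be false; it is.
Hira (knight): "Iris and Vik are different types, and Vik is a knave" — true. ✓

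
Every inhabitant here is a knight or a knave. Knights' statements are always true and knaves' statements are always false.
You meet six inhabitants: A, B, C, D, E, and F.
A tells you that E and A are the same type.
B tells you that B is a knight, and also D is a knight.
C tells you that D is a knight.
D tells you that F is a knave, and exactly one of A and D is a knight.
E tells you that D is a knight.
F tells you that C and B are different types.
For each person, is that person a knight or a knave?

A is a knave, B is a knight, C is a knight, D is a knight, E is a knight, and F is a knave.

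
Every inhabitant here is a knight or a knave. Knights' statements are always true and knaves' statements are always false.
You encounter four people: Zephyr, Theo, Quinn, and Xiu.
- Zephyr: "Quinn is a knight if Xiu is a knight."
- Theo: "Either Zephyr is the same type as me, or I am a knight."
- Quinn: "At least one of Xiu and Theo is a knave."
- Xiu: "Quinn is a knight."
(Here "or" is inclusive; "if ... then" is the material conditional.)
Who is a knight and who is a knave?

Knights: Zephyr, Quinn, and Xiu. Knaves: Theo.

As a knight, Zephyr's statement "Quinn is a knight if Xiu is a knight" should be true; it is.
Theo is a knave; "either Zephyr is the same type as me, or I am a knight" is false, as required.
Since Quinn is a knight, "at least one of Xiu and Theo is a knave" needs to be true, which holds.
Xiu is a knight, so "Quinn is a knight" must be true — and it is.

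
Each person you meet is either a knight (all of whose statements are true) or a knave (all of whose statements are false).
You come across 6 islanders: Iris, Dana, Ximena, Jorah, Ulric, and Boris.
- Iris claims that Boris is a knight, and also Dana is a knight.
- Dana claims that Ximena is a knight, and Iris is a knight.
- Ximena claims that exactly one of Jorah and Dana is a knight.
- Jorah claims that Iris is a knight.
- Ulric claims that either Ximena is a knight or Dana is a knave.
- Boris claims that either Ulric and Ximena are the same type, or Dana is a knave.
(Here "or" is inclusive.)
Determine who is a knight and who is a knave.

Iris is a knave, Dana is a knave, Ximena is a knave, Jorah is a knave, Ulric is a knight, and Boris is a knight.

Iris is a knave, and the claim "Boris is a knight, and also Dana is a knight" is indeed false.
Dana (knave): "Ximena is a knight, and Iris is a knight" — false. ✓
Since Ximena is a knave, "exactly one of Jorah and Dana is a knight" needs to be false, which holds.
Jorah is a knave, and the claim "Iris is a knight" is indeed false.
Since Ulric is a knight, "either Ximena is a knight or Dana is a knave" needs to be true, which holds.
As a knight, Boris's statement "either Ulric and Ximena are the same type, or Dana is a knave" should be true; it is.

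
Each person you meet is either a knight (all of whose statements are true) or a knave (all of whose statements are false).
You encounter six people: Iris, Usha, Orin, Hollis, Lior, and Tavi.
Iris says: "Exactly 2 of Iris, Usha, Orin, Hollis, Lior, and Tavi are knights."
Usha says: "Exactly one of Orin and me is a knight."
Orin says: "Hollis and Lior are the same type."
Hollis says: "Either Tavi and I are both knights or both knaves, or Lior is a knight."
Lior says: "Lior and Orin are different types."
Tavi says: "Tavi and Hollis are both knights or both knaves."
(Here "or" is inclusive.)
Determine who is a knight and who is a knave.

Iris is a knave, Usha is a knight, Orin is a knave, Hollis is a knight, Lior is a knave, and Tavi is a knight.

Iris is a knave, so "exactly 2 of Iris, Usha, Orin, Hollis, Lior, and Tavi are knights" must be False — and it is.
Usha is a knight, and the claim "exactly one of Orin and me is a knight" is indeed True.
As a knave, Orin's statement "Hollis and Lior are the same type" should be False; it is.
Hollis is a knight, so "either Tavi and I are both knights or both knaves, or Lior is a knight" must be True — and it is.
Lior is a knave, and the claim "Lior and Orin are different types" is indeed False.
As a knight, Tavi's statement "Tavi and Hollis are both knights or both knaves" should be True; it is.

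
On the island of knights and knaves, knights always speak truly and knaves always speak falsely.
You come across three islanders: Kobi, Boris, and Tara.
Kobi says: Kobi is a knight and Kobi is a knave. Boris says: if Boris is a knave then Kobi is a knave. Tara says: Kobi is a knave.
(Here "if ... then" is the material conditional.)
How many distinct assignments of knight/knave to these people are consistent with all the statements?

1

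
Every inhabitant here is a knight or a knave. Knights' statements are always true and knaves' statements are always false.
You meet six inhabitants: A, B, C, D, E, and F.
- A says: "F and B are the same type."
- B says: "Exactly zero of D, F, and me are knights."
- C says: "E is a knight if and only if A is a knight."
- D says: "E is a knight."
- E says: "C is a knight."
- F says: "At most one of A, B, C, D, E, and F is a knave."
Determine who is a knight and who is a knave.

Knights: A, C, D, and E. Knaves: B and F.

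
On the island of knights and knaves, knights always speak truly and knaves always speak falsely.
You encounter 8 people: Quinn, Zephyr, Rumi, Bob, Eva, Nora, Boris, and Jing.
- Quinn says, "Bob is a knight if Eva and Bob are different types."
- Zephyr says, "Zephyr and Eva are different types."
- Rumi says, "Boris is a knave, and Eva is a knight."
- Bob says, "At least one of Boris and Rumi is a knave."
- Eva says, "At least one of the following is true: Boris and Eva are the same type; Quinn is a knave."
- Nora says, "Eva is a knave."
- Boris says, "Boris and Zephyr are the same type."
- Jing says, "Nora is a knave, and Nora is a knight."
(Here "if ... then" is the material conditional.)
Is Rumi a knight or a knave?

Rumi is a knave.

Consistent assignments: {Quinn=knight, Zephyr=knight, Rumi=knave, Bob=knight, Eva=knave, Nora=knight, Boris=knight, Jing=knave}
In every consistent assignment, Rumi is a knave.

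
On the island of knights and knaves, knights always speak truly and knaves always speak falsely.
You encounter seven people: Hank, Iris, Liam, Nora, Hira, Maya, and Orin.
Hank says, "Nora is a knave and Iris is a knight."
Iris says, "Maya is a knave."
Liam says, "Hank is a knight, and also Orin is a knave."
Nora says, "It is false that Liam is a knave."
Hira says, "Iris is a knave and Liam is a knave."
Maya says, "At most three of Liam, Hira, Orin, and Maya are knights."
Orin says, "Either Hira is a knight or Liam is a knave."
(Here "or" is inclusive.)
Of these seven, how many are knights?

3

The unique consistent assignment is Hank=knave, Iris=knave, Liam=knave, Nora=knave, Hira=knight, Maya=knight, Orin=knight.
That has 3 knights.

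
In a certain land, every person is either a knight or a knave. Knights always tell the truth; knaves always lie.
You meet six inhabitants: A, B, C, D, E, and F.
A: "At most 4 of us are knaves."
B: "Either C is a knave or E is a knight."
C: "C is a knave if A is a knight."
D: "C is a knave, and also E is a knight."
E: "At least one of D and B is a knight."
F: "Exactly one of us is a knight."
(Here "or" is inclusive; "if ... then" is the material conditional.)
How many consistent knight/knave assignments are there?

0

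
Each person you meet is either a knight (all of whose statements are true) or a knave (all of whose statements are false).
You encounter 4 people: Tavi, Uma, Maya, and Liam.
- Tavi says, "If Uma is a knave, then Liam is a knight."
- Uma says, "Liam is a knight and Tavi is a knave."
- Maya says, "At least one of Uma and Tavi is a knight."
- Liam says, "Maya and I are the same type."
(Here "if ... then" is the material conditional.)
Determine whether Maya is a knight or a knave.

Maya is a knight.

Consistent assignments: {Tavi=knight, Uma=knave, Maya=knight, Liam=knight}
In every consistent assignment, Maya is a knight.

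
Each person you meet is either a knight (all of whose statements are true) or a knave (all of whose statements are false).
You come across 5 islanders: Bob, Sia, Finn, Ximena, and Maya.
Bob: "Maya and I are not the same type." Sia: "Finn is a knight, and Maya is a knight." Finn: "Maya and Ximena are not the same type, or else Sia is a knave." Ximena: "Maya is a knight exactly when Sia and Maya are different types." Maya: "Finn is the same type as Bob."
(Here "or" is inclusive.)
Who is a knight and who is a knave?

Knights: Finn and Ximena. Knaves: Bob, Sia, and Maya.

Suppose Bob is a knight. Then Bob's statement "Maya and I are not the same type" would have to be true. Checking the 16 ways to assign the others, none is consistent with every speaker.
(For instance, with Sia=knave, Finn=knight, Ximena=knight, Maya=knave, Maya's claim "Finn is the same type as Bob" comes out true where it would need to be false.)
So Bob must be a knave, making "Maya and I are not the same type" false. Taking Bob=knave, Sia=knave, Finn=knight, Ximena=knight, Maya=knave, each remaining statement checks out:
  Sia (knave): "Finn is a knight, and Maya is a knight" — false. ✓
  Finn (knight): "Maya and Ximena are not the same type, or else Sia is a knave" — true. ✓
  Ximena (knight): "Maya is a knight exactly when Sia and Maya are different types" — true. ✓
  Maya (knave): "Finn is the same type as Bob" — false. ✓
This is the unique consistent assignment.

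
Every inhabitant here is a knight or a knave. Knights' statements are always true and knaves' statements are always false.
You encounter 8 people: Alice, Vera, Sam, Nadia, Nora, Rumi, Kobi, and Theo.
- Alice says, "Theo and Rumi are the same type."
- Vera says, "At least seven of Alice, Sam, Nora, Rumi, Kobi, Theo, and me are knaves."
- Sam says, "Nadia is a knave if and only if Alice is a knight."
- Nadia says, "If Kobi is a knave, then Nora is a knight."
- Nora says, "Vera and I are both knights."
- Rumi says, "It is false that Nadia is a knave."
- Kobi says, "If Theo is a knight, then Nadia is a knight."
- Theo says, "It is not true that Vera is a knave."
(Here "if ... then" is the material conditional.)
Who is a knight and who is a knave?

Alice (knave): "Theo and Rumi are the same type" — False. ✓
Since Vera is a knave, "at least seven of Alice, Sam, Nora, Rumi, Kobi, Theo, and me are knaves" needs to be False, which holds.
Sam (knight): "Nadia is a knave if and only if Alice is a knight" — true. ✓
Nadia (knight): "if Kobi is a knave, then Nora is a knight" — true. ✓
Since Nora is a knave, "Vera and I are both knights" needs to be False, which holds.
Rumi is a knight, and the claim "it is false that Nadia is a knave" is indeed true.
Kobi (knight): "if Theo is a knight, then Nadia is a knight" — true. ✓
Theo (knave): "it is not true that Vera is a knave" — False. ✓

Knights: Sam, Nadia, Rumi, and Kobi. Knaves: Alice, Vera, Nora, and Theo.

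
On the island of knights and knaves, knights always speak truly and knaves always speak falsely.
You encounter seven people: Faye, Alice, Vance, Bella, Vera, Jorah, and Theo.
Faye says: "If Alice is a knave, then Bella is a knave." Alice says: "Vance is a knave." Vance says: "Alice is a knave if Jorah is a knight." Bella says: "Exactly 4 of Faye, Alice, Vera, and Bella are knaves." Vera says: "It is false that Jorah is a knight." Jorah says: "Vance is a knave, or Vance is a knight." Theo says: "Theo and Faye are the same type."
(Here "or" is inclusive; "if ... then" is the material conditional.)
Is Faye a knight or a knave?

Faye is a knight.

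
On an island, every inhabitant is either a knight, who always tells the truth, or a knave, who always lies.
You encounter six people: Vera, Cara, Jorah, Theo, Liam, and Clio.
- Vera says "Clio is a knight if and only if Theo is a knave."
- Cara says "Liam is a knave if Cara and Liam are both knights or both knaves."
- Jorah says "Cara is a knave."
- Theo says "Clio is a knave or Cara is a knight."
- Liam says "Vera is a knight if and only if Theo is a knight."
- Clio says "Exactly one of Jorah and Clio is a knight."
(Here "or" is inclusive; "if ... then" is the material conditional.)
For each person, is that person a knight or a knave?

Vera is a knave, Cara is a knight, Jorah is a knave, Theo is a knight, Liam is a knave, and Clio is a knight.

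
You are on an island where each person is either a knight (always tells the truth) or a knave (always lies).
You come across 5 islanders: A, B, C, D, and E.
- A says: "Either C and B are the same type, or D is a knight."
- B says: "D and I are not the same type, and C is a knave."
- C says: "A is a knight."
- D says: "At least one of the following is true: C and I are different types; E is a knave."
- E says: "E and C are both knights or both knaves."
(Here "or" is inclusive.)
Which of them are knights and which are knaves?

A is a knight, B is a knave, C is a knight, D is a knight, and E is a knave.

A is a knight, so "either C and B are the same type, or D is a knight" must be True — and it is.
Since B is a knave, "D and I are not the same type, and C is a knave" needs to be False, which holds.
As a knight, C's statement "A is a knight" should be True; it is.
Since D is a knight, "at least one of the following is true: C and I are different types; E is a knave" needs to be True, which holds.
E is a knave, so "E and C are both knights or both knaves" must be False — and it is.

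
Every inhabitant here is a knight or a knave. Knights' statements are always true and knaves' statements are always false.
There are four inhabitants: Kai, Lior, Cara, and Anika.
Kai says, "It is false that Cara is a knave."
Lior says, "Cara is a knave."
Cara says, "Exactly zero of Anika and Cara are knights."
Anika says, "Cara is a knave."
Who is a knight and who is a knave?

Kai is a knave, Lior is a knight, Cara is a knave, and Anika is a knight.

Suppose Kai is a knight. Then Kai's statement "it is false that Cara is a knave" would have to be true. Checking the 8 ways to assign the others, none is consistent with every speaker.
(For instance, with Lior=knight, Cara=knave, Anika=knight, Kai's claim "it is false that Cara is a knave" comes out false where it would need to be true.)
So Kai must be a knave, making "it is false that Cara is a knave" false. Taking Kai=knave, Lior=knight, Cara=knave, Anika=knight, each remaining statement checks out:
  Lior (knight): "Cara is a knave" — true. ✓
  Cara (knave): "exactly zero of Anika and Cara are knights" — false. ✓
  Anika (knight): "Cara is a knave" — true. ✓
This is the unique consistent assignment.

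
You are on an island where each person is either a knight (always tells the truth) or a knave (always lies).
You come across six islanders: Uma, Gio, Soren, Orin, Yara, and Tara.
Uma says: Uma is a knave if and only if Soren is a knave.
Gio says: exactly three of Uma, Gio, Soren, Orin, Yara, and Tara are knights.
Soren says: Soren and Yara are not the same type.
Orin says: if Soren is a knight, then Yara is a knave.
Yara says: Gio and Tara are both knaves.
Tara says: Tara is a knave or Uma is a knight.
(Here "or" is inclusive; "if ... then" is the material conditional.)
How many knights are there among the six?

4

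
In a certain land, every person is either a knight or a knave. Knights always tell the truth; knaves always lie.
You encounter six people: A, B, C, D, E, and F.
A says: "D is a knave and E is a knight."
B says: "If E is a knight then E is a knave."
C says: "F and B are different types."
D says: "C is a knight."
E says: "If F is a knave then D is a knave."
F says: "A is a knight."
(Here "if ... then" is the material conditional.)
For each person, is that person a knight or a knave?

Since A is a knave, "D is a knave and E is a knight" needs to be False, which holds.
B is a knight, so "if E is a knight then E is a knave" must be True — and it is.
C (knight): "F and B are different types" — True. ✓
D is a knight, and the claim "C is a knight" is indeed True.
E (knave): "if F is a knave then D is a knave" — False. ✓
F is a knave, so "A is a knight" must be False — and it is.

Knights: B, C, and D. Knaves: A, E, and F.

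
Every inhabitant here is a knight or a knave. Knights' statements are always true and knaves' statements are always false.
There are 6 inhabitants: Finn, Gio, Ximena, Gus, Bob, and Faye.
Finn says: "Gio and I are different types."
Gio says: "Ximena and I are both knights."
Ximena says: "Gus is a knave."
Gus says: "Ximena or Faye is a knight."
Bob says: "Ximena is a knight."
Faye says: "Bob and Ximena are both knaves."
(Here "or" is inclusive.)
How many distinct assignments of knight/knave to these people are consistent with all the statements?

2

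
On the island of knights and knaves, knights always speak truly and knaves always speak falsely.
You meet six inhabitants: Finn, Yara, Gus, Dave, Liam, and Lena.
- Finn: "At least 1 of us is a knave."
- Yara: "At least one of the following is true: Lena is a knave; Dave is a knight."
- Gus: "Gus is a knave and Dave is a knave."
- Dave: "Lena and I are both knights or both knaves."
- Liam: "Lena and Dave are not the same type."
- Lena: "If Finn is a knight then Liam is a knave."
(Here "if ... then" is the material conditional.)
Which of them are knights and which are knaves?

Finn is a knight, Yara is a knight, Gus is a knave, Dave is a knight, Liam is a knave, and Lena is a knight.

As a knight, Finn's statement "at least 1 of us is a knave" should be True; it is.
Yara (knight): "at least one of the following is true: Lena is a knave; Dave is a knight" — True. ✓
As a knave, Gus's statement "Gus is a knave and Dave is a knave" should be False; it is.
As a knight, Dave's statement "Lena and I are both knights or both knaves" should be True; it is.
Liam is a knave; "Lena and Dave are not the same type" is False, as required.
As a knight, Lena's statement "if Finn is a knight then Liam is a knave" should be True; it is.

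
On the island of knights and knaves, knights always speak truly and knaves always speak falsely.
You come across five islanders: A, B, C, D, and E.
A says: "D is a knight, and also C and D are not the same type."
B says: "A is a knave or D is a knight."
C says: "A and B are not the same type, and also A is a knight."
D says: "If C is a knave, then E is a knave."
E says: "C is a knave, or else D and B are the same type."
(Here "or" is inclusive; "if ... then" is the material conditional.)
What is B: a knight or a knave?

Consistent assignments: {A=knave, B=knight, C=knave, D=knave, E=knight}
In every consistent assignment, B is a knight.

B is a knight.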